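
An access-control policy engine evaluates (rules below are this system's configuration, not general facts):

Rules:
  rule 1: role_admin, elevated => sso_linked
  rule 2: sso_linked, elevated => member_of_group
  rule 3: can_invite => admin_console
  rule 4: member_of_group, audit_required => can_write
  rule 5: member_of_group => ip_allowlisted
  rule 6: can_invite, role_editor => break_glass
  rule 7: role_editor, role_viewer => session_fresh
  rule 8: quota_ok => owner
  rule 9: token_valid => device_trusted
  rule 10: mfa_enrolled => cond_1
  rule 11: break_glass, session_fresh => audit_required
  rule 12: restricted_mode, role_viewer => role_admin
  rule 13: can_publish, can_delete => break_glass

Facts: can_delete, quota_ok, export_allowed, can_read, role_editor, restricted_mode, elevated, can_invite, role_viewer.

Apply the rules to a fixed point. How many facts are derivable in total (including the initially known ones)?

Round 1: rule 3 [can_invite => admin_console]; rule 6 [can_invite, role_editor => break_glass]; rule 7 [role_editor, role_viewer => session_fresh]; rule 8 [quota_ok => owner]; rule 12 [restricted_mode, role_viewer => role_admin]. New: admin_console, break_glass, session_fresh, owner, role_admin.
Round 2: rule 1 [role_admin, elevated => sso_linked]; rule 11 [break_glass, session_fresh => audit_required]. New: sso_linked, audit_required.
Round 3: rule 2 [sso_linked, elevated => member_of_group]. New: member_of_group.
Round 4: rule 4 [member_of_group, audit_required => can_write]; rule 5 [member_of_group => ip_allowlisted]. New: can_write, ip_allowlisted.
Closure: {admin_console, audit_required, break_glass, can_delete, can_invite, can_read, can_write, elevated, export_allowed, ip_allowlisted, member_of_group, owner, quota_ok, restricted_mode, role_admin, role_editor, role_viewer, session_fresh, sso_linked} — 19 facts.

19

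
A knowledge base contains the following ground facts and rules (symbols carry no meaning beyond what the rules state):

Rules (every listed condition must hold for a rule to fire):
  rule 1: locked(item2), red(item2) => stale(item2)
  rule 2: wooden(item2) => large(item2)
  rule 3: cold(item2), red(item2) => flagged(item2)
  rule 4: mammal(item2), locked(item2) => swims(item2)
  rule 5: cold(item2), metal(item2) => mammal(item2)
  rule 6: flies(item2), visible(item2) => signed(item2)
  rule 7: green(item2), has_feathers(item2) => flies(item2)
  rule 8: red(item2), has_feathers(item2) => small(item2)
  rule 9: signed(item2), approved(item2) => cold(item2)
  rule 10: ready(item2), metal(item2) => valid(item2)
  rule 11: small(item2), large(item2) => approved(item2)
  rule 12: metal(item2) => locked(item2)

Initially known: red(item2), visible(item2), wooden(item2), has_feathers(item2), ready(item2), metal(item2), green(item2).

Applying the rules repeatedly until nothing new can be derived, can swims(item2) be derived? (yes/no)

yes

[1] rule 2 [wooden(item2) => large(item2)]; rule 7 [green(item2), has_feathers(item2) => flies(item2)]; rule 8 [red(item2), has_feathers(item2) => small(item2)]; rule 10 [ready(item2), metal(item2) => valid(item2)]; rule 12 [metal(item2) => locked(item2)]. ⇒ new: large(item2), flies(item2), small(item2), valid(item2), locked(item2).
[2] rule 1 [locked(item2), red(item2) => stale(item2)]; rule 6 [flies(item2), visible(item2) => signed(item2)]; rule 11 [small(item2), large(item2) => approved(item2)]. ⇒ new: stale(item2), signed(item2), approved(item2).
[3] rule 9 [signed(item2), approved(item2) => cold(item2)]. ⇒ new: cold(item2).
[4] rule 3 [cold(item2), red(item2) => flagged(item2)]; rule 5 [cold(item2), metal(item2) => mammal(item2)]. ⇒ new: flagged(item2), mammal(item2).
[5] rule 4 [mammal(item2), locked(item2) => swims(item2)]. ⇒ new: swims(item2).
swims(item2) appears in round 5, so it is derivable.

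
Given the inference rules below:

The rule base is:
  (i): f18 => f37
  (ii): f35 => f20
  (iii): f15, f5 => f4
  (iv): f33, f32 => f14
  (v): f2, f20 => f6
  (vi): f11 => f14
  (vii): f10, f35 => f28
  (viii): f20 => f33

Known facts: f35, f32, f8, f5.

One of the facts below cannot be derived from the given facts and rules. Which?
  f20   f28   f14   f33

[1] (ii) [f35 => f20]. ⇒ new: f20.
[2] (viii) [f20 => f33]. ⇒ new: f33.
[3] (iv) [f33, f32 => f14]. ⇒ new: f14.
Derived: f20 (round 1), f33 (round 2), f14 (round 3). f28 never appears in any round.

f28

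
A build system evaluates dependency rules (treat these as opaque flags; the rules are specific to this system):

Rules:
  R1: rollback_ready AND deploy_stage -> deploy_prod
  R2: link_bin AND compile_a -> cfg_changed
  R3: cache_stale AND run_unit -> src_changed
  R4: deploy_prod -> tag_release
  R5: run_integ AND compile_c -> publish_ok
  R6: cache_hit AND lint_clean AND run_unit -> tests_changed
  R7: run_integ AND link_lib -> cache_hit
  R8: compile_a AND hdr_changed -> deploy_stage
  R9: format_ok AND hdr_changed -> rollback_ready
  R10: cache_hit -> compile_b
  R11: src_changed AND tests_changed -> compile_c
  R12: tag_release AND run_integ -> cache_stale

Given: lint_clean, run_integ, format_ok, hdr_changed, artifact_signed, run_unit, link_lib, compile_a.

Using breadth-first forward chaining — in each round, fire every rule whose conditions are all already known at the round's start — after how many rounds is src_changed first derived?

Round 1 — R7, R8, R9, derive cache_hit, deploy_stage, rollback_ready.
Round 2 — R1, R6, R10, derive deploy_prod, tests_changed, compile_b.
Round 3 — R4, derive tag_release.
Round 4 — R12, derive cache_stale.
Round 5 — R3, derive src_changed.
src_changed first appears in round 5.

5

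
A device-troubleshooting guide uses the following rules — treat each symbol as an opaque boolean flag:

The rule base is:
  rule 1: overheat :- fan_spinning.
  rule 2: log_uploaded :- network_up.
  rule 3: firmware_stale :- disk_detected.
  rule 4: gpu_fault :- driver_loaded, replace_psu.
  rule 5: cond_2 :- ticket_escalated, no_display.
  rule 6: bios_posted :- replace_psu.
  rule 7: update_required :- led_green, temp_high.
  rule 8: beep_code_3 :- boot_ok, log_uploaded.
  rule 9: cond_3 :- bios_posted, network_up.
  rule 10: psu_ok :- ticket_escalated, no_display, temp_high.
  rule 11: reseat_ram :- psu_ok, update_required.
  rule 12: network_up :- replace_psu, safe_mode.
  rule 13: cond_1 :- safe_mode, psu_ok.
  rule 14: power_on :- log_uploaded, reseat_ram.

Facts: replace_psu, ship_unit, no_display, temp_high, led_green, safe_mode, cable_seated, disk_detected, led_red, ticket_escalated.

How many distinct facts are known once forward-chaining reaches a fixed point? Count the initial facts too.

Round 1: rule 3 [firmware_stale :- disk_detected.]; rule 5 [cond_2 :- ticket_escalated, no_display.]; rule 6 [bios_posted :- replace_psu.]; rule 7 [update_required :- led_green, temp_high.]; rule 10 [psu_ok :- ticket_escalated, no_display, temp_high.]; rule 12 [network_up :- replace_psu, safe_mode.]. New: firmware_stale, cond_2, bios_posted, update_required, psu_ok, network_up.
Round 2: rule 2 [log_uploaded :- network_up.]; rule 9 [cond_3 :- bios_posted, network_up.]; rule 11 [reseat_ram :- psu_ok, update_required.]; rule 13 [cond_1 :- safe_mode, psu_ok.]. New: log_uploaded, cond_3, reseat_ram, cond_1.
Round 3: rule 14 [power_on :- log_uploaded, reseat_ram.]. New: power_on.
Closure: {bios_posted, cable_seated, cond_1, cond_2, cond_3, disk_detected, firmware_stale, led_green, led_red, log_uploaded, network_up, no_display, power_on, psu_ok, replace_psu, reseat_ram, safe_mode, ship_unit, temp_high, ticket_escalated, update_required} — 21 facts.

21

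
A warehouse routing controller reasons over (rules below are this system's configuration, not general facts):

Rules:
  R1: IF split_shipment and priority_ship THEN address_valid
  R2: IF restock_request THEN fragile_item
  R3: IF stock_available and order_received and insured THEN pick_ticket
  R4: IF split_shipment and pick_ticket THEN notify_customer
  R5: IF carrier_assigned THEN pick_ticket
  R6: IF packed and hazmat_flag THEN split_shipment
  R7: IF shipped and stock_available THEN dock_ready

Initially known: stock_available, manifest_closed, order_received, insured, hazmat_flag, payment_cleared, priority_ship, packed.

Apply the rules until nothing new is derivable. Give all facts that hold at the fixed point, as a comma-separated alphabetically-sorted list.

address_valid, hazmat_flag, insured, manifest_closed, notify_customer, order_received, packed, payment_cleared, pick_ticket, priority_ship, split_shipment, stock_available

Round 1 — R3, R6, derive pick_ticket, split_shipment.
Round 2 — R1, R4, derive address_valid, notify_customer.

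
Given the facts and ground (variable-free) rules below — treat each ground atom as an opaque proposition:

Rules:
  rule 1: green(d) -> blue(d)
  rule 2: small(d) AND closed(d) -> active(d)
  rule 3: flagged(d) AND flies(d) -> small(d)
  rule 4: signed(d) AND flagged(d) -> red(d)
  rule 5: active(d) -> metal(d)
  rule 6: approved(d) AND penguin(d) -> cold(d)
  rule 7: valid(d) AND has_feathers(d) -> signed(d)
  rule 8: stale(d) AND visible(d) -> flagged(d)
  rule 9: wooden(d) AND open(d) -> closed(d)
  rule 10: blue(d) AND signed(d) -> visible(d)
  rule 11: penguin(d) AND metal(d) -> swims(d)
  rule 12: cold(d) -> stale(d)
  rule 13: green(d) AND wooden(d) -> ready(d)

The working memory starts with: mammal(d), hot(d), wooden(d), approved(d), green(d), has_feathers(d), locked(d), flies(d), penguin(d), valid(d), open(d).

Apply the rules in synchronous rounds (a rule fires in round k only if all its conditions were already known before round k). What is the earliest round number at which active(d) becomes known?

Round 1: rule 1 [green(d) -> blue(d)]; rule 6 [approved(d) AND penguin(d) -> cold(d)]; rule 7 [valid(d) AND has_feathers(d) -> signed(d)]; rule 9 [wooden(d) AND open(d) -> closed(d)]; rule 13 [green(d) AND wooden(d) -> ready(d)]. Adds blue(d), cold(d), signed(d), closed(d), ready(d).
Round 2: rule 10 [blue(d) AND signed(d) -> visible(d)]; rule 12 [cold(d) -> stale(d)]. Adds visible(d), stale(d).
Round 3: rule 8 [stale(d) AND visible(d) -> flagged(d)]. Adds flagged(d).
Round 4: rule 3 [flagged(d) AND flies(d) -> small(d)]; rule 4 [signed(d) AND flagged(d) -> red(d)]. Adds small(d), red(d).
Round 5: rule 2 [small(d) AND closed(d) -> active(d)]. Adds active(d).
active(d) first appears in round 5.

5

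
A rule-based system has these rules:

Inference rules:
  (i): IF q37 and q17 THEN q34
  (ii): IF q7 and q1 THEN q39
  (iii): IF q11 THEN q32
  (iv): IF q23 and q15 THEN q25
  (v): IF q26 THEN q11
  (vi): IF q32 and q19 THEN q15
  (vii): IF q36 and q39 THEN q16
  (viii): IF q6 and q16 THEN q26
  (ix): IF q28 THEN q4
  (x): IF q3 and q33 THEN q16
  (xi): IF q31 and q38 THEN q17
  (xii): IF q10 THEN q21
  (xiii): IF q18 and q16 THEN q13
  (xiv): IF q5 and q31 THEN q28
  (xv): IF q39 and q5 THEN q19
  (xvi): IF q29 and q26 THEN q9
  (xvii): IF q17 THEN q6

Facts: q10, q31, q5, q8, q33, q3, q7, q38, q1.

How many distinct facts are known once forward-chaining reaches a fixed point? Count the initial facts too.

21

Round 1 fires (ii), (x), (xi), (xii), (xiv), giving q39, q16, q17, q21, q28.
Round 2 fires (ix), (xv), (xvii), giving q4, q19, q6.
Round 3 fires (viii), giving q26.
Round 4 fires (v), giving q11.
Round 5 fires (iii), giving q32.
Round 6 fires (vi), giving q15.
Closure: {q1, q10, q11, q15, q16, q17, q19, q21, q26, q28, q3, q31, q32, q33, q38, q39, q4, q5, q6, q7, q8} — 21 facts.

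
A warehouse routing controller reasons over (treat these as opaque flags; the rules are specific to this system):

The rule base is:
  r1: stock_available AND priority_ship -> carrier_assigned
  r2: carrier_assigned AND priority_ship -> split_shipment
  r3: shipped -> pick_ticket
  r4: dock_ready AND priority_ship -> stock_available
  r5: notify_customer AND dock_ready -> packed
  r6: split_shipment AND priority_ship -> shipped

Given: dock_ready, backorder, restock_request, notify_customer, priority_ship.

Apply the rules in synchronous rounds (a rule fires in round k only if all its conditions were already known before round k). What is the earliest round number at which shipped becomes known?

4

Round 1 fires r4, r5, giving stock_available, packed.
Round 2 fires r1, giving carrier_assigned.
Round 3 fires r2, giving split_shipment.
Round 4 fires r6, giving shipped.
shipped first appears in round 4.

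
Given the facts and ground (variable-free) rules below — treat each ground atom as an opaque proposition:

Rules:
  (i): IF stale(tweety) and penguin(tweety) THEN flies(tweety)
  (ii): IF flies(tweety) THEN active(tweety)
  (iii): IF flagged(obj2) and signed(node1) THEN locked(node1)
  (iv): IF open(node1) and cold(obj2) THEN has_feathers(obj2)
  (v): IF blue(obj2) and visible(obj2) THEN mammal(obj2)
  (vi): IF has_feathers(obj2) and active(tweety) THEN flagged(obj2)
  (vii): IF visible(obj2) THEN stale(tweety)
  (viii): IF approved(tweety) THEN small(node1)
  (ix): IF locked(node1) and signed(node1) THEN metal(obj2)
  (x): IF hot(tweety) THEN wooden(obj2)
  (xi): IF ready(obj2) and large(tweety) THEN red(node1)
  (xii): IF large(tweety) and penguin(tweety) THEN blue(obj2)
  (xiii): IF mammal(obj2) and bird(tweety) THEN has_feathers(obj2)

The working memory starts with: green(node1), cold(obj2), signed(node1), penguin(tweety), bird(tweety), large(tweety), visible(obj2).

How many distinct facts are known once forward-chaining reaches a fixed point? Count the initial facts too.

Round 1 fires (vii), (xii), giving stale(tweety), blue(obj2).
Round 2 fires (i), (v), giving flies(tweety), mammal(obj2).
Round 3 fires (ii), (xiii), giving active(tweety), has_feathers(obj2).
Round 4 fires (vi), giving flagged(obj2).
Round 5 fires (iii), giving locked(node1).
Round 6 fires (ix), giving metal(obj2).
Closure: {active(tweety), bird(tweety), blue(obj2), cold(obj2), flagged(obj2), flies(tweety), green(node1), has_feathers(obj2), large(tweety), locked(node1), mammal(obj2), metal(obj2), penguin(tweety), signed(node1), stale(tweety), visible(obj2)} — 16 facts.

16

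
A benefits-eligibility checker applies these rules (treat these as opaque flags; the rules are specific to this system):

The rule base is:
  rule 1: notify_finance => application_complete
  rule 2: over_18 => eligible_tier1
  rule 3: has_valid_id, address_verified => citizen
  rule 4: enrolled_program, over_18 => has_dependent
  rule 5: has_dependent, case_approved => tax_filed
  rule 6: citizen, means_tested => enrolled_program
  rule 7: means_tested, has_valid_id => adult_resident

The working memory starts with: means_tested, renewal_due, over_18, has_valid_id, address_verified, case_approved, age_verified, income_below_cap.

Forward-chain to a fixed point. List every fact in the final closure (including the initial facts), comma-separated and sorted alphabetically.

Round 1: rule 2 [over_18 => eligible_tier1]; rule 3 [has_valid_id, address_verified => citizen]; rule 7 [means_tested, has_valid_id => adult_resident]. New: eligible_tier1, citizen, adult_resident.
Round 2: rule 6 [citizen, means_tested => enrolled_program]. New: enrolled_program.
Round 3: rule 4 [enrolled_program, over_18 => has_dependent]. New: has_dependent.
Round 4: rule 5 [has_dependent, case_approved => tax_filed]. New: tax_filed.

address_verified, adult_resident, age_verified, case_approved, citizen, eligible_tier1, enrolled_program, has_dependent, has_valid_id, income_below_cap, means_tested, over_18, renewal_due, tax_filed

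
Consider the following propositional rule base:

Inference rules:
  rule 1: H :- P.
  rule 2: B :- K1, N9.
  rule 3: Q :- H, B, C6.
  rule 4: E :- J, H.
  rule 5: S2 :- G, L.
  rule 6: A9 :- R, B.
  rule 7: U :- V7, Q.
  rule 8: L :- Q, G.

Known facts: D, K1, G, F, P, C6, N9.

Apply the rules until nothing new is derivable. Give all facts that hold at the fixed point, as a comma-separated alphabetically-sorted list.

B, C6, D, F, G, H, K1, L, N9, P, Q, S2

Round 1: rule 1 [H :- P.]; rule 2 [B :- K1, N9.]. Adds H, B.
Round 2: rule 3 [Q :- H, B, C6.]. Adds Q.
Round 3: rule 8 [L :- Q, G.]. Adds L.
Round 4: rule 5 [S2 :- G, L.]. Adds S2.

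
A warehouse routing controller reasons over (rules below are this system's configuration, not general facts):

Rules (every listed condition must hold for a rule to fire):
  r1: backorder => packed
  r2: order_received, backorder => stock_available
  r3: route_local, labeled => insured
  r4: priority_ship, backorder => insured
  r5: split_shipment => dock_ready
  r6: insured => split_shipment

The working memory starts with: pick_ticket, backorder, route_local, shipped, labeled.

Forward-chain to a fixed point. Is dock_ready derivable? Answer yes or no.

yes

[1] r1 [backorder => packed]; r3 [route_local, labeled => insured]. ⇒ new: packed, insured.
[2] r6 [insured => split_shipment]. ⇒ new: split_shipment.
[3] r5 [split_shipment => dock_ready]. ⇒ new: dock_ready.
dock_ready appears in round 3, so it is derivable.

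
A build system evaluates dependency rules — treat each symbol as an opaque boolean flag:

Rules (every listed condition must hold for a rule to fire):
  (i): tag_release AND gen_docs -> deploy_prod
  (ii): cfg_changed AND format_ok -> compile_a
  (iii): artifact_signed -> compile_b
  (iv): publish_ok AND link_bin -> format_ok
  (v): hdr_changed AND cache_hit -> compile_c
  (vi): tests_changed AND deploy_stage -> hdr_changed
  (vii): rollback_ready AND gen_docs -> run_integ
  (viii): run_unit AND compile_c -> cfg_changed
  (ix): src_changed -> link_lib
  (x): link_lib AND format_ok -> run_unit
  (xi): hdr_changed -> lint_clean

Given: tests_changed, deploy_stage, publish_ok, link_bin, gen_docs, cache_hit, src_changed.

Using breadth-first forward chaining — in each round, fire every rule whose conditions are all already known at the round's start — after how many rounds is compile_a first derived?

4

Round 1 fires (iv), (vi), (ix), giving format_ok, hdr_changed, link_lib.
Round 2 fires (v), (x), (xi), giving compile_c, run_unit, lint_clean.
Round 3 fires (viii), giving cfg_changed.
Round 4 fires (ii), giving compile_a.
compile_a first appears in round 4.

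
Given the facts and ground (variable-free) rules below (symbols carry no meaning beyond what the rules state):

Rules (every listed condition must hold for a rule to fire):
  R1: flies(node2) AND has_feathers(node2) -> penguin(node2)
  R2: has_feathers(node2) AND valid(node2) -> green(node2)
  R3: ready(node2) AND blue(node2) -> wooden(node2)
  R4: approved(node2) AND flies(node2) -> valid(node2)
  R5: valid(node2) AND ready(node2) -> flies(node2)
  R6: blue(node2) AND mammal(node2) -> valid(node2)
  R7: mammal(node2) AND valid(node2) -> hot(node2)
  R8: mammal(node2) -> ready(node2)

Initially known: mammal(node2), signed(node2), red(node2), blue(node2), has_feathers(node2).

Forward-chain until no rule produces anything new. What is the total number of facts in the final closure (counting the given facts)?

Round 1: R6 [blue(node2) AND mammal(node2) -> valid(node2)]; R8 [mammal(node2) -> ready(node2)]. Adds valid(node2), ready(node2).
Round 2: R2 [has_feathers(node2) AND valid(node2) -> green(node2)]; R3 [ready(node2) AND blue(node2) -> wooden(node2)]; R5 [valid(node2) AND ready(node2) -> flies(node2)]; R7 [mammal(node2) AND valid(node2) -> hot(node2)]. Adds green(node2), wooden(node2), flies(node2), hot(node2).
Round 3: R1 [flies(node2) AND has_feathers(node2) -> penguin(node2)]. Adds penguin(node2).
Closure: {blue(node2), flies(node2), green(node2), has_feathers(node2), hot(node2), mammal(node2), penguin(node2), ready(node2), red(node2), signed(node2), valid(node2), wooden(node2)} — 12 facts.

12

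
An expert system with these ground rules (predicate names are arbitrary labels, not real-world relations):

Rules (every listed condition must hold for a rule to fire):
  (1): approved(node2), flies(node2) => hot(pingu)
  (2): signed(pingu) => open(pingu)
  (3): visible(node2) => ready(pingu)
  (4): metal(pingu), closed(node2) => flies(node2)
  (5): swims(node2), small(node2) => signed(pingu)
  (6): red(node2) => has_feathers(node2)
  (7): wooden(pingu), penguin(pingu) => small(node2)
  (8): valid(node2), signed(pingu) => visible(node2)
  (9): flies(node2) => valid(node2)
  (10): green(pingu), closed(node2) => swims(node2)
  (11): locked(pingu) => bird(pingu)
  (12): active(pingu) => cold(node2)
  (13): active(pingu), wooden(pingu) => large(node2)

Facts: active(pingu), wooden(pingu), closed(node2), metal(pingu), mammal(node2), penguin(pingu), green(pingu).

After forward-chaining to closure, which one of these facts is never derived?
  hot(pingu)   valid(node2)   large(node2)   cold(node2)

Round 1 — (4), (7), (10), (12), (13), derive flies(node2), small(node2), swims(node2), cold(node2), large(node2).
Round 2 — (5), (9), derive signed(pingu), valid(node2).
Round 3 — (2), (8), derive open(pingu), visible(node2).
Round 4 — (3), derive ready(pingu).
Derived: cold(node2) (round 1), valid(node2) (round 2), large(node2) (round 1). hot(pingu) never appears in any round.

hot(pingu)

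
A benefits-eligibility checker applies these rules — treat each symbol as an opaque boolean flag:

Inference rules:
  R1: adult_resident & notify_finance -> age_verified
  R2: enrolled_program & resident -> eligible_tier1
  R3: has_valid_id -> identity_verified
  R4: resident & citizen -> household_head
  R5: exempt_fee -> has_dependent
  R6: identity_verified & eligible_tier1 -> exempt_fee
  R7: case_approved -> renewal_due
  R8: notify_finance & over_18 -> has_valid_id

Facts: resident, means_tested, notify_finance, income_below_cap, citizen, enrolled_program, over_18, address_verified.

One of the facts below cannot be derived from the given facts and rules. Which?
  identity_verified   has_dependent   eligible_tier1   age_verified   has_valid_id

Round 1 — R2, R4, R8, derive eligible_tier1, household_head, has_valid_id.
Round 2 — R3, derive identity_verified.
Round 3 — R6, derive exempt_fee.
Round 4 — R5, derive has_dependent.
Derived: has_dependent (round 4), eligible_tier1 (round 1), identity_verified (round 2), has_valid_id (round 1). age_verified never appears in any round.

age_verified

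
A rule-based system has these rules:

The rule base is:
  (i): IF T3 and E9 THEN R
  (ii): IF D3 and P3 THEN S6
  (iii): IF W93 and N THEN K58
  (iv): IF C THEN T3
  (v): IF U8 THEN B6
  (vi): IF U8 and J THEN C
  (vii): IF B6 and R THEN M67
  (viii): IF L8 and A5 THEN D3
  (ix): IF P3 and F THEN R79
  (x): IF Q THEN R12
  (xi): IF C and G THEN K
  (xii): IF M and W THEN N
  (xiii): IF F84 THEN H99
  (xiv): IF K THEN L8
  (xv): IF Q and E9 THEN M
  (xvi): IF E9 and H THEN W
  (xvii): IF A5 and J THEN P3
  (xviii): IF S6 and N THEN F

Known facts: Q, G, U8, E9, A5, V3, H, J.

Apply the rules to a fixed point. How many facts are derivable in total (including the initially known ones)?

24

Round 1 fires (v), (vi), (x), (xv), (xvi), (xvii), giving B6, C, R12, M, W, P3.
Round 2 fires (iv), (xi), (xii), giving T3, K, N.
Round 3 fires (i), (xiv), giving R, L8.
Round 4 fires (vii), (viii), giving M67, D3.
Round 5 fires (ii), giving S6.
Round 6 fires (xviii), giving F.
Round 7 fires (ix), giving R79.
Closure: {A5, B6, C, D3, E9, F, G, H, J, K, L8, M, M67, N, P3, Q, R, R12, R79, S6, T3, U8, V3, W} — 24 facts.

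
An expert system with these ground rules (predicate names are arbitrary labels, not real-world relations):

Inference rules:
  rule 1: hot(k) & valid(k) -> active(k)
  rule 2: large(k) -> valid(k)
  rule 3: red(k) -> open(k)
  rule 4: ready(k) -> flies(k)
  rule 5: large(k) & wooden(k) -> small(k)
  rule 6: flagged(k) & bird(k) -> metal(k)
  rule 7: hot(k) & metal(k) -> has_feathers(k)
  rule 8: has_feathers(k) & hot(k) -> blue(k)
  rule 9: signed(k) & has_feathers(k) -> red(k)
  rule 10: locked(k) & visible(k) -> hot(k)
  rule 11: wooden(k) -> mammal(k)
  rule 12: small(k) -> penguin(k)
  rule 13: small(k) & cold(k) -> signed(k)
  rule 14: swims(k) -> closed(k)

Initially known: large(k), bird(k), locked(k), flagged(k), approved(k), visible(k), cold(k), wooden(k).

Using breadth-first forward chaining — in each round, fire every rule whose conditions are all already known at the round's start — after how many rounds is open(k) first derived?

4

Round 1 — rule 2, rule 5, rule 6, rule 10, rule 11, derive valid(k), small(k), metal(k), hot(k), mammal(k).
Round 2 — rule 1, rule 7, rule 12, rule 13, derive active(k), has_feathers(k), penguin(k), signed(k).
Round 3 — rule 8, rule 9, derive blue(k), red(k).
Round 4 — rule 3, derive open(k).
open(k) first appears in round 4.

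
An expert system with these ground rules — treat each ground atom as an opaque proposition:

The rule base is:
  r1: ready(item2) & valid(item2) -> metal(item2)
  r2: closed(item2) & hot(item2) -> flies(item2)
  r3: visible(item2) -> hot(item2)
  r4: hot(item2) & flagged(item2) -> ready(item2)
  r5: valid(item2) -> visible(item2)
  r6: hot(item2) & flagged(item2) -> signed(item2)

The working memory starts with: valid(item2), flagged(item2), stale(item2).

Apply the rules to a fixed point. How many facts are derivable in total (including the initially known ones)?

Round 1: r5 [valid(item2) -> visible(item2)]. New: visible(item2).
Round 2: r3 [visible(item2) -> hot(item2)]. New: hot(item2).
Round 3: r4 [hot(item2) & flagged(item2) -> ready(item2)]; r6 [hot(item2) & flagged(item2) -> signed(item2)]. New: ready(item2), signed(item2).
Round 4: r1 [ready(item2) & valid(item2) -> metal(item2)]. New: metal(item2).
Closure: {flagged(item2), hot(item2), metal(item2), ready(item2), signed(item2), stale(item2), valid(item2), visible(item2)} — 8 facts.

8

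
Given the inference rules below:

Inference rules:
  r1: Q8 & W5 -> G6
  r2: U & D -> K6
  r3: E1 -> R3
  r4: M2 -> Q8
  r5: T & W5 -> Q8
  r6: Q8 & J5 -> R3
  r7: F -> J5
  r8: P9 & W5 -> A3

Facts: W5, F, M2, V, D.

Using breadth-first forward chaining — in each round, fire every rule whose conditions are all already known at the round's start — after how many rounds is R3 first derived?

2

Round 1: r4 [M2 -> Q8]; r7 [F -> J5]. Adds Q8, J5.
Round 2: r1 [Q8 & W5 -> G6]; r6 [Q8 & J5 -> R3]. Adds G6, R3.
R3 first appears in round 2.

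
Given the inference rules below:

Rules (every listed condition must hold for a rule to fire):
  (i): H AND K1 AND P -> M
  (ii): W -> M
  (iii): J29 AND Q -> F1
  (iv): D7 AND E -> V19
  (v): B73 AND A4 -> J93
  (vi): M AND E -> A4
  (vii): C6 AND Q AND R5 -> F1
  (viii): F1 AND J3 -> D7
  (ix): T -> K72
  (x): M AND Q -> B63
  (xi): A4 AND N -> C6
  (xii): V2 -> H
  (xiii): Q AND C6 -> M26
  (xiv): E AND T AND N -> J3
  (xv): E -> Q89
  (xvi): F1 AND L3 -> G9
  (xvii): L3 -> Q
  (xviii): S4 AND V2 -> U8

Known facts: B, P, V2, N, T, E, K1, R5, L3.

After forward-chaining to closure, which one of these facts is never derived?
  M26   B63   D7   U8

Round 1 — (ix), (xii), (xiv), (xv), (xvii), derive K72, H, J3, Q89, Q.
Round 2 — (i), derive M.
Round 3 — (vi), (x), derive A4, B63.
Round 4 — (xi), derive C6.
Round 5 — (vii), (xiii), derive F1, M26.
Round 6 — (viii), (xvi), derive D7, G9.
Round 7 — (iv), derive V19.
Derived: M26 (round 5), B63 (round 3), D7 (round 6). U8 never appears in any round.

U8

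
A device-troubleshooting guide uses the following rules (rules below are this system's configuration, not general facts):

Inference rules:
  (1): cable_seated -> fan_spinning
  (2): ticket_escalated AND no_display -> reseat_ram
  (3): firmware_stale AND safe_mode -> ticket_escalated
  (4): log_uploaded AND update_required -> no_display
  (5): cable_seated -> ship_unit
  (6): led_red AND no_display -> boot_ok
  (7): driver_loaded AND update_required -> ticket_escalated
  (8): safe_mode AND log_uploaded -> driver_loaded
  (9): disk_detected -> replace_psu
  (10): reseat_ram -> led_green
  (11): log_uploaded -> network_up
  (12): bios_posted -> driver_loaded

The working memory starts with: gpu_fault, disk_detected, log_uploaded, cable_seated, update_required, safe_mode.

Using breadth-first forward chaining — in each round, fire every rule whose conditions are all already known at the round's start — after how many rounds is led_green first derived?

Round 1: (1) [cable_seated -> fan_spinning]; (4) [log_uploaded AND update_required -> no_display]; (5) [cable_seated -> ship_unit]; (8) [safe_mode AND log_uploaded -> driver_loaded]; (9) [disk_detected -> replace_psu]; (11) [log_uploaded -> network_up]. Adds fan_spinning, no_display, ship_unit, driver_loaded, replace_psu, network_up.
Round 2: (7) [driver_loaded AND update_required -> ticket_escalated]. Adds ticket_escalated.
Round 3: (2) [ticket_escalated AND no_display -> reseat_ram]. Adds reseat_ram.
Round 4: (10) [reseat_ram -> led_green]. Adds led_green.
led_green first appears in round 4.

4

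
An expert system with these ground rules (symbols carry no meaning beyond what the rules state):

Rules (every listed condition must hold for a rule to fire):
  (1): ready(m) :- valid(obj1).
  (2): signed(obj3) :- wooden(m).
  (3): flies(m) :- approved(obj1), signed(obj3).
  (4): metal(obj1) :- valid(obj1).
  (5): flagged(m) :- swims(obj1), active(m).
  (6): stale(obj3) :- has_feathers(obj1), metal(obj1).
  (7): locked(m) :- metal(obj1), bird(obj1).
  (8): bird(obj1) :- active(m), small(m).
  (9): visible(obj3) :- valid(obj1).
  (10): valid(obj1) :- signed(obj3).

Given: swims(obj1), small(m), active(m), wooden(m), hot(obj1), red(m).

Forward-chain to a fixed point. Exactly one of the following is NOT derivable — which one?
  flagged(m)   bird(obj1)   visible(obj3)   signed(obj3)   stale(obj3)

Round 1 fires (2), (5), (8), giving signed(obj3), flagged(m), bird(obj1).
Round 2 fires (10), giving valid(obj1).
Round 3 fires (1), (4), (9), giving ready(m), metal(obj1), visible(obj3).
Round 4 fires (7), giving locked(m).
Derived: visible(obj3) (round 3), flagged(m) (round 1), bird(obj1) (round 1), signed(obj3) (round 1). stale(obj3) never appears in any round.

stale(obj3)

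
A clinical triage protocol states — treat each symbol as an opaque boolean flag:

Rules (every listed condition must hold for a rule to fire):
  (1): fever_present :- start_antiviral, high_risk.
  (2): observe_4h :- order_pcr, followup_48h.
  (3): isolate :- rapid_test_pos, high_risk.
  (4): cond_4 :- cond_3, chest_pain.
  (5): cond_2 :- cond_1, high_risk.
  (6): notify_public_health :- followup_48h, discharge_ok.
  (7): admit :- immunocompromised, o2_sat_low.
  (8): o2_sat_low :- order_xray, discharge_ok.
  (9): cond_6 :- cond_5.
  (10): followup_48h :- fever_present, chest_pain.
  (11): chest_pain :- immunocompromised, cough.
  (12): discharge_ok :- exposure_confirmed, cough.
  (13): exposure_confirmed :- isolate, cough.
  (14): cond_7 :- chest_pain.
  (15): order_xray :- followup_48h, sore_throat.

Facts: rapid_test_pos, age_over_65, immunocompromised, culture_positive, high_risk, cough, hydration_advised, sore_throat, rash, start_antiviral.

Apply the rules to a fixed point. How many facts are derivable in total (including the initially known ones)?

21

Round 1: (1) [fever_present :- start_antiviral, high_risk.]; (3) [isolate :- rapid_test_pos, high_risk.]; (11) [chest_pain :- immunocompromised, cough.]. New: fever_present, isolate, chest_pain.
Round 2: (10) [followup_48h :- fever_present, chest_pain.]; (13) [exposure_confirmed :- isolate, cough.]; (14) [cond_7 :- chest_pain.]. New: followup_48h, exposure_confirmed, cond_7.
Round 3: (12) [discharge_ok :- exposure_confirmed, cough.]; (15) [order_xray :- followup_48h, sore_throat.]. New: discharge_ok, order_xray.
Round 4: (6) [notify_public_health :- followup_48h, discharge_ok.]; (8) [o2_sat_low :- order_xray, discharge_ok.]. New: notify_public_health, o2_sat_low.
Round 5: (7) [admit :- immunocompromised, o2_sat_low.]. New: admit.
Closure: {admit, age_over_65, chest_pain, cond_7, cough, culture_positive, discharge_ok, exposure_confirmed, fever_present, followup_48h, high_risk, hydration_advised, immunocompromised, isolate, notify_public_health, o2_sat_low, order_xray, rapid_test_pos, rash, sore_throat, start_antiviral} — 21 facts.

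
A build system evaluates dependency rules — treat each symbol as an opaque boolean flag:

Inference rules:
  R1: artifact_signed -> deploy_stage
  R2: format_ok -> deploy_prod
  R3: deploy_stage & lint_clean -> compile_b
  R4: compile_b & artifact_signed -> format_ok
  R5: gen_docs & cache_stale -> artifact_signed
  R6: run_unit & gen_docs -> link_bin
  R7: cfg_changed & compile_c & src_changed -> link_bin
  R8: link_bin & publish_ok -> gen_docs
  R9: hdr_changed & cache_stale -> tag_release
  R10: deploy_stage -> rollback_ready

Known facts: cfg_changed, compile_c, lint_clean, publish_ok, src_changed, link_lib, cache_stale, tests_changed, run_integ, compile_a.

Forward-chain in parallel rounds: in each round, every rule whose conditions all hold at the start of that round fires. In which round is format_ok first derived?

Round 1: R7 [cfg_changed & compile_c & src_changed -> link_bin]. New: link_bin.
Round 2: R8 [link_bin & publish_ok -> gen_docs]. New: gen_docs.
Round 3: R5 [gen_docs & cache_stale -> artifact_signed]. New: artifact_signed.
Round 4: R1 [artifact_signed -> deploy_stage]. New: deploy_stage.
Round 5: R3 [deploy_stage & lint_clean -> compile_b]; R10 [deploy_stage -> rollback_ready]. New: compile_b, rollback_ready.
Round 6: R4 [compile_b & artifact_signed -> format_ok]. New: format_ok.
format_ok first appears in round 6.

6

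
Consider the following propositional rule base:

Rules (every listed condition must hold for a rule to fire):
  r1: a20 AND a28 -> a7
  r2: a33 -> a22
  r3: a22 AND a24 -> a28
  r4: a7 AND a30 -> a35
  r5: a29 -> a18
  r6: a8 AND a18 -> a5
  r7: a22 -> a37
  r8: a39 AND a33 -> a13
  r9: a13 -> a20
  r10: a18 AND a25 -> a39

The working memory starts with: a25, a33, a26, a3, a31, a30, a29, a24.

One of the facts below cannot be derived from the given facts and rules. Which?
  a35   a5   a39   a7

a5

[1] r2 [a33 -> a22]; r5 [a29 -> a18]. ⇒ new: a22, a18.
[2] r3 [a22 AND a24 -> a28]; r7 [a22 -> a37]; r10 [a18 AND a25 -> a39]. ⇒ new: a28, a37, a39.
[3] r8 [a39 AND a33 -> a13]. ⇒ new: a13.
[4] r9 [a13 -> a20]. ⇒ new: a20.
[5] r1 [a20 AND a28 -> a7]. ⇒ new: a7.
[6] r4 [a7 AND a30 -> a35]. ⇒ new: a35.
Derived: a39 (round 2), a35 (round 6), a7 (round 5). a5 never appears in any round.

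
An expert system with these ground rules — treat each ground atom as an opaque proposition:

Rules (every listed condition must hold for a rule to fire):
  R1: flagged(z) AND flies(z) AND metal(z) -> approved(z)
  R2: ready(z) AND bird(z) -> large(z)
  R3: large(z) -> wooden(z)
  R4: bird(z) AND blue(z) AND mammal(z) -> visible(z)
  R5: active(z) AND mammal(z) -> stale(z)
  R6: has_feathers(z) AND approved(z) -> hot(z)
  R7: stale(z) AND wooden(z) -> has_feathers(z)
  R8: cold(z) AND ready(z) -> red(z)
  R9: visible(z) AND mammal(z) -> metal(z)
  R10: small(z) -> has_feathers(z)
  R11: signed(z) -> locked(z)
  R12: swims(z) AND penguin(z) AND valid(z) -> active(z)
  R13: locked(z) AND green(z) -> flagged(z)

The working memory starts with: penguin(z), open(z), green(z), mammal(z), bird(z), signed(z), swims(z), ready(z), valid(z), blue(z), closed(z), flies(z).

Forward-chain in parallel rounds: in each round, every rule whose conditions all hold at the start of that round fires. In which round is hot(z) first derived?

4

[1] R2 [ready(z) AND bird(z) -> large(z)]; R4 [bird(z) AND blue(z) AND mammal(z) -> visible(z)]; R11 [signed(z) -> locked(z)]; R12 [swims(z) AND penguin(z) AND valid(z) -> active(z)]. ⇒ new: large(z), visible(z), locked(z), active(z).
[2] R3 [large(z) -> wooden(z)]; R5 [active(z) AND mammal(z) -> stale(z)]; R9 [visible(z) AND mammal(z) -> metal(z)]; R13 [locked(z) AND green(z) -> flagged(z)]. ⇒ new: wooden(z), stale(z), metal(z), flagged(z).
[3] R1 [flagged(z) AND flies(z) AND metal(z) -> approved(z)]; R7 [stale(z) AND wooden(z) -> has_feathers(z)]. ⇒ new: approved(z), has_feathers(z).
[4] R6 [has_feathers(z) AND approved(z) -> hot(z)]. ⇒ new: hot(z).
hot(z) first appears in round 4.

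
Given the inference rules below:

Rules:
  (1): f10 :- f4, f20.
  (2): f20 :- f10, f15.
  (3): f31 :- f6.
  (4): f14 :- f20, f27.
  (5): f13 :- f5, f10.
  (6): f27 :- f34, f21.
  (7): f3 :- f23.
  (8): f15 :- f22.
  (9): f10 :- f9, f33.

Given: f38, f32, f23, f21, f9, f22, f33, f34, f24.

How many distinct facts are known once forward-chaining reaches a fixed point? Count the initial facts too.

15

Round 1 fires (6), (7), (8), (9), giving f27, f3, f15, f10.
Round 2 fires (2), giving f20.
Round 3 fires (4), giving f14.
Closure: {f10, f14, f15, f20, f21, f22, f23, f24, f27, f3, f32, f33, f34, f38, f9} — 15 facts.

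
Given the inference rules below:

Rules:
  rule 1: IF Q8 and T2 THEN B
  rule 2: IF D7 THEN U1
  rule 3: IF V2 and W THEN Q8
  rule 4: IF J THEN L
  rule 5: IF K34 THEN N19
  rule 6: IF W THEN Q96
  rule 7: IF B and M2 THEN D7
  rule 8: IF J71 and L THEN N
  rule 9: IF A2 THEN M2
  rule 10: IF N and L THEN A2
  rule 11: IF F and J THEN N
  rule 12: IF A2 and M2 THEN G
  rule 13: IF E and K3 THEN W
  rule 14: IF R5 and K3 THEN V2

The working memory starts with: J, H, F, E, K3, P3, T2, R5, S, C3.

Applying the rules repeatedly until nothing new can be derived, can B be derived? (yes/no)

yes

Round 1 fires rule 4, rule 11, rule 13, rule 14, giving L, N, W, V2.
Round 2 fires rule 3, rule 6, rule 10, giving Q8, Q96, A2.
Round 3 fires rule 1, rule 9, giving B, M2.
Round 4 fires rule 7, rule 12, giving D7, G.
Round 5 fires rule 2, giving U1.
B appears in round 3, so it is derivable.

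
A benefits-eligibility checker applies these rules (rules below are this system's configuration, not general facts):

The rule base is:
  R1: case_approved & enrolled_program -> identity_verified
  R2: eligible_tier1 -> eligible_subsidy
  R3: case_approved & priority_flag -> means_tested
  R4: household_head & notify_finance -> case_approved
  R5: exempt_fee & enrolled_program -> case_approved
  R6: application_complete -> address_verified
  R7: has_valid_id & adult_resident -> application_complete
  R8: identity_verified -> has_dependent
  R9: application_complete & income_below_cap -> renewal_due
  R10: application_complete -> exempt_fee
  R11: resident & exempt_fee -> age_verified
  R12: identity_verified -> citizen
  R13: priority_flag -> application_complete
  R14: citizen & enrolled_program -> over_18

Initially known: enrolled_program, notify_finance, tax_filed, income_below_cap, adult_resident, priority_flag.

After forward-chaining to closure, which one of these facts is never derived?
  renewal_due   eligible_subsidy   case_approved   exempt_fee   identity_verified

Round 1: R13 [priority_flag -> application_complete]. New: application_complete.
Round 2: R6 [application_complete -> address_verified]; R9 [application_complete & income_below_cap -> renewal_due]; R10 [application_complete -> exempt_fee]. New: address_verified, renewal_due, exempt_fee.
Round 3: R5 [exempt_fee & enrolled_program -> case_approved]. New: case_approved.
Round 4: R1 [case_approved & enrolled_program -> identity_verified]; R3 [case_approved & priority_flag -> means_tested]. New: identity_verified, means_tested.
Round 5: R8 [identity_verified -> has_dependent]; R12 [identity_verified -> citizen]. New: has_dependent, citizen.
Round 6: R14 [citizen & enrolled_program -> over_18]. New: over_18.
Derived: exempt_fee (round 2), identity_verified (round 4), renewal_due (round 2), case_approved (round 3). eligible_subsidy never appears in any round.

eligible_subsidy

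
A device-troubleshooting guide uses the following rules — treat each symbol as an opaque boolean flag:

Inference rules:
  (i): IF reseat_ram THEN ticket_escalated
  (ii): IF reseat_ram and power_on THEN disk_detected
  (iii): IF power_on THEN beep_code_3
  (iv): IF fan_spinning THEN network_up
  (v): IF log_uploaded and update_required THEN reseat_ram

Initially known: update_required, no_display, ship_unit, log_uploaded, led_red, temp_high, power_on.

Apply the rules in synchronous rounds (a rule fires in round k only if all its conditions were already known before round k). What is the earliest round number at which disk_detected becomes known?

2

Round 1 — (iii), (v), derive beep_code_3, reseat_ram.
Round 2 — (i), (ii), derive ticket_escalated, disk_detected.
disk_detected first appears in round 2.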